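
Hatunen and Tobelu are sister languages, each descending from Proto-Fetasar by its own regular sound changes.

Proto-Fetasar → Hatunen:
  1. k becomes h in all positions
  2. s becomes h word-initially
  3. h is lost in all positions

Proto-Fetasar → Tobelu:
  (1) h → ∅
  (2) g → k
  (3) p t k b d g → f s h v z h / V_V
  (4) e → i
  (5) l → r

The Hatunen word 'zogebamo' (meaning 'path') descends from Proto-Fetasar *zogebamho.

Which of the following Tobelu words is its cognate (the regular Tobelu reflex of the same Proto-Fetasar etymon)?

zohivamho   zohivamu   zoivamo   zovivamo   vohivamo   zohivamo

Tobelu: *zogebamho
  zogebamho → zogebamo   [h-loss]
  zogebamo → zokebamo   [unconditioned shift]
  zokebamo → zohevamo   [intervocalic lenition]
  zohevamo → zohivamo   [vowel merger]
  zohivamo (rule 5 does not apply)
  giving Tobelu zohivamo.
The other candidates each miss or misapply at least one Tobelu change.

zohivamo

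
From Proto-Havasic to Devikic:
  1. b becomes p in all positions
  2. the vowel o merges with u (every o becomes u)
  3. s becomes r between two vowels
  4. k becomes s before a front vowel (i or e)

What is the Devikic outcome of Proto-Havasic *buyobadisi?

puyupadiri

Devikic: start from *buyobadisi.
  rule 1 (unconditioned shift): buyobadisi → puyopadisi
  rule 2 (vowel merger): puyopadisi → puyupadisi
  rule 3 (rhotacism): puyupadisi → puyupadiri
  rule 4: no change — puyupadiri
  ⇒ Devikic puyupadiri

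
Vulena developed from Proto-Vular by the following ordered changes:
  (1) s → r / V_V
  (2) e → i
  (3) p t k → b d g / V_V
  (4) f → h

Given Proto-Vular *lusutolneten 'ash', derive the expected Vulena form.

Vulena: start from *lusutolneten.
  rule 1 (rhotacism): lusutolneten → lurutolneten
  rule 2 (vowel merger): lurutolneten → lurutolnitin
  rule 3 (intervocalic voicing): lurutolnitin → lurudolnidin
  rule 4: no change — lurudolnidin
  ⇒ Vulena lurudolnidin

lurudolnidin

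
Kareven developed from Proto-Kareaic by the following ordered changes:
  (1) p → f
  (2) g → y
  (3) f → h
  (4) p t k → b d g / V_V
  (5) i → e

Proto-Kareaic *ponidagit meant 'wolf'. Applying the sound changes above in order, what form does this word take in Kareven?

Kareven: start from *ponidagit.
  rule 1 (unconditioned shift): ponidagit → fonidagit
  rule 2 (unconditioned shift): fonidagit → fonidayit
  rule 3 (unconditioned shift): fonidayit → honidayit
  rule 4: no change — honidayit
  rule 5 (vowel merger): honidayit → honedayet
  ⇒ Kareven honedayet

honedayet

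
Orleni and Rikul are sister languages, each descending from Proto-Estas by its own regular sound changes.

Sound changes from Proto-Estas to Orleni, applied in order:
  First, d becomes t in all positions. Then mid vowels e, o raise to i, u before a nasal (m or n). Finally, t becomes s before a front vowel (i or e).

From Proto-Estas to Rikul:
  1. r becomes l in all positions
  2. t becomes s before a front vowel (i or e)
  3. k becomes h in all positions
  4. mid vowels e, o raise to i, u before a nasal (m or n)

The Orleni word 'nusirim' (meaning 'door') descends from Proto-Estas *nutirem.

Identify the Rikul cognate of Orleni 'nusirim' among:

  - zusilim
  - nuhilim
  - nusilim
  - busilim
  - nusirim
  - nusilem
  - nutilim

Rikul: *nutirem
  nutirem → nutilem   [unconditioned shift]
  nutilem → nusilem   [palatalisation]
  nusilem (rule 3 does not apply)
  nusilem → nusilim   [pre-nasal raising]
  giving Rikul nusilim.

nusilim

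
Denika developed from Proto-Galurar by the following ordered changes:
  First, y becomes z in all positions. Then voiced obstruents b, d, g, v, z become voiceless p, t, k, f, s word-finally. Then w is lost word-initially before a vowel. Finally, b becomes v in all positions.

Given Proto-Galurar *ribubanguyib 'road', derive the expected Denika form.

Denika: *ribubanguyib > ribubanguzib > ribubanguzip > rivuvanguzip  (by unconditioned shift, final devoicing, unconditioned shift)

rivuvanguzip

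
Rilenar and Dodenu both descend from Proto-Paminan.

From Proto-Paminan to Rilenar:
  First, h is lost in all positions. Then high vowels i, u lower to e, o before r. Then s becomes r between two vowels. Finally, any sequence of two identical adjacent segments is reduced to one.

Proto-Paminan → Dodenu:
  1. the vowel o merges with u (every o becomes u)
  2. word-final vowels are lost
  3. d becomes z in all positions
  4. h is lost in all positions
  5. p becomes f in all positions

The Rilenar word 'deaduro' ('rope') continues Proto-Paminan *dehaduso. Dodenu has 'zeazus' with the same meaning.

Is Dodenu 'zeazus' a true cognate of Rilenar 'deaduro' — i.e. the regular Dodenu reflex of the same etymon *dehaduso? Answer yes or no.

yes

Derive the expected Dodenu reflex of *dehaduso:
Dodenu: *dehaduso
  dehaduso → dehadusu   [vowel merger]
  dehadusu → dehadus   [apocope]
  dehadus → zehazus   [unconditioned shift]
  zehazus → zeazus   [h-loss]
  zeazus (rule 5 does not apply)
  giving Dodenu zeazus.
Dodenu 'zeazus' matches the regular reflex exactly, so the pair is cognate.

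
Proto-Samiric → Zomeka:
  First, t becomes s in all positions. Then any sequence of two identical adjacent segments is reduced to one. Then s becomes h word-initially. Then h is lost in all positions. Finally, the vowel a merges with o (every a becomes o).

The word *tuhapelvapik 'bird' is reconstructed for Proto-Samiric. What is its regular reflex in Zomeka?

uopelvopik

Zomeka: *tuhapelvapik > suhapelvapik > huhapelvapik > uapelvapik > uopelvopik  (by unconditioned shift, debuccalisation, h-loss, vowel merger)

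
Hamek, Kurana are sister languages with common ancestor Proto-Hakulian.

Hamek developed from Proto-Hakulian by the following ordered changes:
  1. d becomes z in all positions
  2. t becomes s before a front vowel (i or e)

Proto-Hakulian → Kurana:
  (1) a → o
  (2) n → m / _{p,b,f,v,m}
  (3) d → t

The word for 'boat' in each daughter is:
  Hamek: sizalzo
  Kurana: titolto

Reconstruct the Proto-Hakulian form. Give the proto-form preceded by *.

*tidaldo

Position 3: Hamek has z, Kurana has t. Taking the neighbouring segments as reconstructed: Hamek z could go back to *d or *z; Kurana t could go back to *t or *d — the one source consistent with every daughter is *d.
Position 1: Hamek has s, Kurana has t. Taking the neighbouring segments as reconstructed: Hamek s could go back to *t or *s; Kurana t could go back to *t or *d — the one source consistent with every daughter is *t.
Position 4: Hamek has a, Kurana has o. Hamek preserves a here (none of its changes turn any other segment into a), so the proto-segment is *a.
Verify the candidate proto-form against each daughter:
Hamek: start from *tidaldo.
  rule 1 (unconditioned shift): tidaldo → tizalzo
  rule 2 (palatalisation): tizalzo → sizalzo
  ⇒ Hamek sizalzo
Kurana: *tidaldo > tidoldo > titolto  (by vowel merger, unconditioned shift)
No other proto-form is consistent with every reflex, so the reconstruction is *tidaldo.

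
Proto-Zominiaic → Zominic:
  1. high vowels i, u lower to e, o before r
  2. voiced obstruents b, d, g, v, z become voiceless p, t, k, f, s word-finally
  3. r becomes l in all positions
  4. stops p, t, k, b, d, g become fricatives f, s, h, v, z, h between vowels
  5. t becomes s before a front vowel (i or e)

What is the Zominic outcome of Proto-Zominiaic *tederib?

Zominic: start from *tederib.
  rule 1: no change — tederib
  rule 2 (final devoicing): tederib → tederip
  rule 3 (unconditioned shift): tederip → tedelip
  rule 4 (intervocalic lenition): tedelip → tezelip
  rule 5 (palatalisation): tezelip → sezelip
  ⇒ Zominic sezelip

sezelip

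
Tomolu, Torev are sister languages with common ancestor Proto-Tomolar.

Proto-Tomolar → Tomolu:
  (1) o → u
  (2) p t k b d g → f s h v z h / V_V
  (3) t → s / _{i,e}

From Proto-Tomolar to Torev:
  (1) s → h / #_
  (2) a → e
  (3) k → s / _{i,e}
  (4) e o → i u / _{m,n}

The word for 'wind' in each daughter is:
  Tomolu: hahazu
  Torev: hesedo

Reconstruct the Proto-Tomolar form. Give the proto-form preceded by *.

*hakado

Position 4: Tomolu has a, Torev has e. Tomolu preserves a here (none of its changes turn any other segment into a), so the proto-segment is *a.
Position 5: Tomolu has z, Torev has d. Torev preserves d here (none of its changes turn any other segment into d), so the proto-segment is *d.
Position 3: Tomolu has h, Torev has s. Taking the neighbouring segments as reconstructed: Tomolu h could go back to *k or *g or *h; Torev s could go back to *k or *s — the one source consistent with every daughter is *k.
This points to *hakado. Verify forward in each daughter:
Tomolu: *hakado
  hakado → hakadu   [vowel merger]
  hakadu → hahazu   [intervocalic lenition]
  hahazu (rule 3 does not apply)
  giving Tomolu hahazu.
Torev: *hakado
  hakado (rule 1 does not apply)
  hakado → hekedo   [vowel merger]
  hekedo → hesedo   [palatalisation]
  hesedo (rule 4 does not apply)
  giving Torev hesedo.
*hakado is the unique common source.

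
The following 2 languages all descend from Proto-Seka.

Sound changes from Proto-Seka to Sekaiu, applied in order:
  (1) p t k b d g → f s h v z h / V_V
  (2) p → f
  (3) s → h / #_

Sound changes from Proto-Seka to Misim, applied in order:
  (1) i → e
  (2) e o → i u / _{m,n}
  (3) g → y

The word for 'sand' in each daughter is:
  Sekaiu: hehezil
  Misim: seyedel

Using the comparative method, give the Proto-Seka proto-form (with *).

Position 6: Sekaiu has i, Misim has e. Sekaiu preserves i here (none of its changes turn any other segment into i), so the proto-segment is *i.
Position 5: Sekaiu has z, Misim has d. Misim preserves d here (none of its changes turn any other segment into d), so the proto-segment is *d.
Position 3: Sekaiu has h, Misim has y. Taking the neighbouring segments as reconstructed: Sekaiu h could go back to *k or *g or *h; Misim y could go back to *g or *y — the one source consistent with every daughter is *g.
Continuing position by position gives *segedil; check it forward:
Sekaiu: start from *segedil.
  rule 1 (intervocalic lenition): segedil → sehezil
  rule 2: no change — sehezil
  rule 3 (debuccalisation): sehezil → hehezil
  ⇒ Sekaiu hehezil
Misim: start from *segedil.
  rule 1 (vowel merger): segedil → segedel
  rule 2: no change — segedel
  rule 3 (unconditioned shift): segedel → seyedel
  ⇒ Misim seyedel
No other proto-form is consistent with every reflex, so the reconstruction is *segedil.

*segedil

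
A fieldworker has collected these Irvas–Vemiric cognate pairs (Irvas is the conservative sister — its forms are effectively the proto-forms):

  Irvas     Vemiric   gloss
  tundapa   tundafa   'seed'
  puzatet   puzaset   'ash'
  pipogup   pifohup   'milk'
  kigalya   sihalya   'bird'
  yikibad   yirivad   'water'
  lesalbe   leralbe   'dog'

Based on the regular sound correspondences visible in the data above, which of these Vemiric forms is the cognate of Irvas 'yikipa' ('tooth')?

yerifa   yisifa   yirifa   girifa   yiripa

yirifa

yikibad ~ yirivad — Irvas k corresponds to Vemiric r between vowels (before a front vowel).
tundapa ~ tundafa — Irvas p corresponds to Vemiric f between vowels (before a back vowel).
Applying these to Irvas 'yikipa':
  yikipa → yiripa   (k→r between vowels (before a front vowel))
  yiripa → yirifa   (p→f between vowels (before a back vowel))
So the Vemiric cognate is 'yirifa'.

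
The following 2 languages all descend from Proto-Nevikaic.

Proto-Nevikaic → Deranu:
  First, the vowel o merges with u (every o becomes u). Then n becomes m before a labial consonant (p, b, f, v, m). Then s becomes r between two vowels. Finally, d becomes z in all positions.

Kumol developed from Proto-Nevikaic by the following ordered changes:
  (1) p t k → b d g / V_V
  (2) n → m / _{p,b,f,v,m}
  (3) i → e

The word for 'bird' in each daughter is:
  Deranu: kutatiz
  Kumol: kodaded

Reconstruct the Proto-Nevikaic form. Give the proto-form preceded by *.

Position 3: Deranu has t, Kumol has d. Deranu preserves t here (none of its changes turn any other segment into t), so the proto-segment is *t.
Position 6: Deranu has i, Kumol has e. Deranu preserves i here (none of its changes turn any other segment into i), so the proto-segment is *i.
Position 2: Deranu has u, Kumol has o. Kumol preserves o here (none of its changes turn any other segment into o), so the proto-segment is *o.
This points to *kotatid. Verify forward in each daughter:
Deranu: start from *kotatid.
  rule 1 (vowel merger): kotatid → kutatid
  rule 2: no change — kutatid
  rule 3: no change — kutatid
  rule 4 (unconditioned shift): kutatid → kutatiz
  ⇒ Deranu kutatiz
Kumol: *kotatid
  kotatid → kodadid   [intervocalic voicing]
  kodadid (rule 2 does not apply)
  kodadid → kodaded   [vowel merger]
  giving Kumol kodaded.
*kotatid is the unique common source.

*kotatid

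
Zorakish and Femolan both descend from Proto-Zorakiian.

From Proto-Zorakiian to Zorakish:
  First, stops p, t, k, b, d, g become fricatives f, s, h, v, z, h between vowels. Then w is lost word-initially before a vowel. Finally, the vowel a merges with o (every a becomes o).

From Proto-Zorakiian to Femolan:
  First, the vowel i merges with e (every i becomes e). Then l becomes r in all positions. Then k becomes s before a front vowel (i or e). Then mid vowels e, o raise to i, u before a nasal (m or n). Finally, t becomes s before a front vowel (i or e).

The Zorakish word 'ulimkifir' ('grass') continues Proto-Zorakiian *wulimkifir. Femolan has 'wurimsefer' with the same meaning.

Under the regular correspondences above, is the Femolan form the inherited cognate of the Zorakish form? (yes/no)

Derive the expected Femolan reflex of *wulimkifir:
Femolan: start from *wulimkifir.
  rule 1 (vowel merger): wulimkifir → wulemkefer
  rule 2 (unconditioned shift): wulemkefer → wuremkefer
  rule 3 (palatalisation): wuremkefer → wuremsefer
  rule 4 (pre-nasal raising): wuremsefer → wurimsefer
  rule 5: no change — wurimsefer
  ⇒ Femolan wurimsefer
Femolan 'wurimsefer' matches the regular reflex exactly, so the pair is cognate.

yes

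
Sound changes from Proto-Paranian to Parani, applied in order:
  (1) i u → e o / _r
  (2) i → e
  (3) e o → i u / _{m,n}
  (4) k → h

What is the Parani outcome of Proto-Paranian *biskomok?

beshumoh

Parani: *biskomok > beskomok > beskumok > beshumoh  (by vowel merger, pre-nasal raising, unconditioned shift)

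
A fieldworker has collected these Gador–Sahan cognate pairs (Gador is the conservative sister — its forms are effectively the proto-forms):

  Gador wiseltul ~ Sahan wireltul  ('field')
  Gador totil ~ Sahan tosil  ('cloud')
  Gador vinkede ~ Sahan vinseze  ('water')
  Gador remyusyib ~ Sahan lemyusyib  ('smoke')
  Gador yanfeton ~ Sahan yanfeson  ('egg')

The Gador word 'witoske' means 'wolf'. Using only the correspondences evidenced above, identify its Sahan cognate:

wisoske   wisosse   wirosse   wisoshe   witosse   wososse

yanfeton ~ yanfeson — Gador t corresponds to Sahan s between vowels (before a back vowel).
vinkede ~ vinseze — Gador k corresponds to Sahan s after a consonant, before a front vowel.
Applying these to Gador 'witoske':
  witoske → wisoske   (t→s between vowels (before a back vowel))
  wisoske → wisosse   (k→s after a consonant, before a front vowel)
So the Sahan cognate is 'wisosse'.

wisosse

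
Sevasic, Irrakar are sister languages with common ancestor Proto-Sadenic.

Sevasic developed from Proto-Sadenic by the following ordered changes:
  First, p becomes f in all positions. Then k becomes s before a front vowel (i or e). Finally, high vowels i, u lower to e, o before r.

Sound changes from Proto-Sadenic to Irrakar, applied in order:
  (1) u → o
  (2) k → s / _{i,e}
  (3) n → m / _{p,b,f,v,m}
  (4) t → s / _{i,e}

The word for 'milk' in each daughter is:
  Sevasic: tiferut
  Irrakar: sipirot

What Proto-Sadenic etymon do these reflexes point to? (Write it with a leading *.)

Position 1: Sevasic has t, Irrakar has s. Sevasic preserves t here (none of its changes turn any other segment into t), so the proto-segment is *t.
Position 6: Sevasic has u, Irrakar has o. Sevasic preserves u here (none of its changes turn any other segment into u), so the proto-segment is *u.
Verify the candidate proto-form against each daughter:
Sevasic: start from *tipirut.
  rule 1 (unconditioned shift): tipirut → tifirut
  rule 2: no change — tifirut
  rule 3 (pre-rhotic lowering): tifirut → tiferut
  ⇒ Sevasic tiferut
Irrakar: start from *tipirut.
  rule 1 (vowel merger): tipirut → tipirot
  rule 2: no change — tipirot
  rule 3: no change — tipirot
  rule 4 (palatalisation): tipirot → sipirot
  ⇒ Irrakar sipirot
*tipirut is the unique common source.

*tipirut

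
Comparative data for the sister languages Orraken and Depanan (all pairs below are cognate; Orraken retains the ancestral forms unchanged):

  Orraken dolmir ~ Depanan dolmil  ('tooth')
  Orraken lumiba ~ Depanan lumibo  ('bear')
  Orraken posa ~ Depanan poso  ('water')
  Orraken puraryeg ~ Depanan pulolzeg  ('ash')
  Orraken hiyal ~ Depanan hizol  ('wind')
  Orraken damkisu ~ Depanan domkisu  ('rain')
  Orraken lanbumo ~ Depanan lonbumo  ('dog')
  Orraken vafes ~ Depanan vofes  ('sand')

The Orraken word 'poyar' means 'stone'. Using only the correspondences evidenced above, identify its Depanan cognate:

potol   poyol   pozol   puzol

hiyal ~ hizol — Orraken y corresponds to Depanan z between vowels (before a back vowel).
puraryeg ~ pulolzeg — Orraken a corresponds to Depanan o after a consonant, before r.
dolmir ~ dolmil — Orraken r corresponds to Depanan l word-finally.
Applying these to Orraken 'poyar':
  poyar → pozar   (y→z between vowels (before a back vowel))
  pozar → pozor   (a→o after a consonant, before r)
  pozor → pozol   (r→l word-finally)
So the Depanan cognate is 'pozol'.

pozol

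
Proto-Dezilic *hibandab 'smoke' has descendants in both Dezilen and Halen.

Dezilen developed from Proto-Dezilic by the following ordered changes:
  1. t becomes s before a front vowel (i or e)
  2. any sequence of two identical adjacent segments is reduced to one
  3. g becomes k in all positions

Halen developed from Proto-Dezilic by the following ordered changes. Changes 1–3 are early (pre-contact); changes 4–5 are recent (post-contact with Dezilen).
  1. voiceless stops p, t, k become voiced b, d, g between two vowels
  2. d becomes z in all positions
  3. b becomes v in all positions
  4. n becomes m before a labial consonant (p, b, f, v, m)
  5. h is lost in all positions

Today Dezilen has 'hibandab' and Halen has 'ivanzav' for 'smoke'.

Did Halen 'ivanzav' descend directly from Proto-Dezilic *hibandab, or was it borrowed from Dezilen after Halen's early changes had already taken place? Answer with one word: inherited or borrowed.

If inherited, *hibandab would pass through all of Halen's changes:
Halen: start from *hibandab.
  rule 1: no change — hibandab
  rule 2 (unconditioned shift): hibandab → hibanzab
  rule 3 (unconditioned shift): hibanzab → hivanzav
  rule 4: no change — hivanzav
  rule 5 (h-loss): hivanzav → ivanzav
  ⇒ Halen ivanzav
If borrowed from Dezilen 'hibandab' after the early changes, it would undergo only the recent ones:
  rule 4 (nasal place assimilation): no change (hibandab)
  rule 5 (h-loss): hibandab → ibandab
  ⇒ as a loan: ibandab
Halen 'ivanzav' matches the inherited outcome exactly, so it is an inherited cognate, not a loan.

inherited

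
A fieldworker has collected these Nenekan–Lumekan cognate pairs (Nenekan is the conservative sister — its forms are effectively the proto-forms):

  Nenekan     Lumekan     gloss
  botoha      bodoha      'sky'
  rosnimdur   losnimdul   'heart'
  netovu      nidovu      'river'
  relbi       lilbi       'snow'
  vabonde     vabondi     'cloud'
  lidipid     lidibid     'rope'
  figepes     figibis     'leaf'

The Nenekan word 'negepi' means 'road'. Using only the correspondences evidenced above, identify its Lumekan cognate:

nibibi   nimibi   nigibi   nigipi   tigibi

nigibi

netovu ~ nidovu, relbi ~ lilbi — Nenekan e corresponds to Lumekan i after a consonant, before a consonant other than r, m, n, p, b, f, v.
figepes ~ figibis — Nenekan e corresponds to Lumekan i after a consonant, before a labial obstruent.
lidipid ~ lidibid — Nenekan p corresponds to Lumekan b between vowels (before a front vowel).
Applying these to Nenekan 'negepi':
  negepi → nigepi   (e→i after a consonant, before a consonant other than r, m, n, p, b, f, v)
  nigepi → nigipi   (e→i after a consonant, before a labial obstruent)
  nigipi → nigibi   (p→b between vowels (before a front vowel))
So the Lumekan cognate is 'nigibi'.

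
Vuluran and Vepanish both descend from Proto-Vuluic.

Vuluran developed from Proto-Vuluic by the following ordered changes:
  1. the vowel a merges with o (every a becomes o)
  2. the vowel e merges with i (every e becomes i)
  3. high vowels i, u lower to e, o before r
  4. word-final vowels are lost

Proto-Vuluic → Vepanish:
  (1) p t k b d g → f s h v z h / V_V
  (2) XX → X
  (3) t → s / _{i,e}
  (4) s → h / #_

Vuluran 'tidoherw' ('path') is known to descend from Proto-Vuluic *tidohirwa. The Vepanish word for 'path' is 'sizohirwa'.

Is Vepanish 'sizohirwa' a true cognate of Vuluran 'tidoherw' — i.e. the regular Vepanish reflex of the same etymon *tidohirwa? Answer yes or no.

Derive the expected Vepanish reflex of *tidohirwa:
Vepanish: *tidohirwa > tizohirwa > sizohirwa > hizohirwa  (by intervocalic lenition, palatalisation, debuccalisation)
The regular Vepanish reflex would be 'hizohirwa', but the attested form is 'sizohirwa'. The correspondence is irregular, so they are not cognates (the Vepanish form has a different source).

no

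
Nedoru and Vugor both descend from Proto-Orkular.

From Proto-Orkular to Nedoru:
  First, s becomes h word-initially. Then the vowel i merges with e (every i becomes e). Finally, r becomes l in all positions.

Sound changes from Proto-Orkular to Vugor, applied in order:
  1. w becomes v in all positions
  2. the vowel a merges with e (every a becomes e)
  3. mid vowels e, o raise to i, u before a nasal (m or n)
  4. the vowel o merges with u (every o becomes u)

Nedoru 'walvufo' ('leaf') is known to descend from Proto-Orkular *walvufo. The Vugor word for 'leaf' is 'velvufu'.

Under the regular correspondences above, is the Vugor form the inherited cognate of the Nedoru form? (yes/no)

yes

Derive the expected Vugor reflex of *walvufo:
Vugor: start from *walvufo.
  rule 1 (unconditioned shift): walvufo → valvufo
  rule 2 (vowel merger): valvufo → velvufo
  rule 3: no change — velvufo
  rule 4 (vowel merger): velvufo → velvufu
  ⇒ Vugor velvufu
Vugor 'velvufu' matches the regular reflex exactly, so the pair is cognate.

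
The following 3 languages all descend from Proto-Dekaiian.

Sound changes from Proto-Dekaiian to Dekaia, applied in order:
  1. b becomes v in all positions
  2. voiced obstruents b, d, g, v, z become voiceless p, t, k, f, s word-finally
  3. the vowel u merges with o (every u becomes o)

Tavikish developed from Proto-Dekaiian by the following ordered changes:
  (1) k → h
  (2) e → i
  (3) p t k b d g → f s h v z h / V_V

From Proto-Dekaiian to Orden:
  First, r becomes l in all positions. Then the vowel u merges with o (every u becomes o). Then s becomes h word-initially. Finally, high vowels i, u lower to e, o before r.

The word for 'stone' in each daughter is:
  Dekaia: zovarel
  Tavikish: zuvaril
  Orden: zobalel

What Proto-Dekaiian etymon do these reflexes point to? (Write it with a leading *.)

Position 5: Dekaia has r, Tavikish has r, Orden has l. Dekaia preserves r here (none of its changes turn any other segment into r), so the proto-segment is *r.
Position 2: Dekaia has o, Tavikish has u, Orden has o. Tavikish preserves u here (none of its changes turn any other segment into u), so the proto-segment is *u.
Continuing position by position gives *zubarel; check it forward:
Dekaia: *zubarel
  zubarel → zuvarel   [unconditioned shift]
  zuvarel (rule 2 does not apply)
  zuvarel → zovarel   [vowel merger]
  giving Dekaia zovarel.
Tavikish: start from *zubarel.
  rule 1: no change — zubarel
  rule 2 (vowel merger): zubarel → zubaril
  rule 3 (intervocalic lenition): zubaril → zuvaril
  ⇒ Tavikish zuvaril
Orden: *zubarel > zubalel > zobalel  (by unconditioned shift, vowel merger)
Only *zubarel yields all of Dekaia zovarel, Tavikish zuvaril, Orden zobalel.

*zubarel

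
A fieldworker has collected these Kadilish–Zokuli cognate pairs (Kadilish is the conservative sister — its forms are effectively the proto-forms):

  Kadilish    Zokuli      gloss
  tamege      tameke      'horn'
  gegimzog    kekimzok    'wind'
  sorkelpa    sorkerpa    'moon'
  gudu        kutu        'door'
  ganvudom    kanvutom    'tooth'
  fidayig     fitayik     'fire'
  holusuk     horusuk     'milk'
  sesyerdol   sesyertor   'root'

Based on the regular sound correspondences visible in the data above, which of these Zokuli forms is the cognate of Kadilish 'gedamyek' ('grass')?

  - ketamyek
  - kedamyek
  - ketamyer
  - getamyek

ketamyek

gegimzog ~ kekimzok — Kadilish g corresponds to Zokuli k word-initially before a front vowel.
fidayig ~ fitayik — Kadilish d corresponds to Zokuli t between vowels (before a back vowel).
Applying these to Kadilish 'gedamyek':
  gedamyek → kedamyek   (g→k word-initially before a front vowel)
  kedamyek → ketamyek   (d→t between vowels (before a back vowel))
So the Zokuli cognate is 'ketamyek'.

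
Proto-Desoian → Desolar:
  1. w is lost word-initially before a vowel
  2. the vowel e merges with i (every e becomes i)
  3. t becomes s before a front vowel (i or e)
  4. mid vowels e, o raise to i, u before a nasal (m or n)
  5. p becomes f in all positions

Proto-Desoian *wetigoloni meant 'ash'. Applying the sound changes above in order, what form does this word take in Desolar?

Desolar: *wetigoloni > etigoloni > itigoloni > isigoloni > isigoluni  (by glide loss, vowel merger, palatalisation, pre-nasal raising)

isigoluni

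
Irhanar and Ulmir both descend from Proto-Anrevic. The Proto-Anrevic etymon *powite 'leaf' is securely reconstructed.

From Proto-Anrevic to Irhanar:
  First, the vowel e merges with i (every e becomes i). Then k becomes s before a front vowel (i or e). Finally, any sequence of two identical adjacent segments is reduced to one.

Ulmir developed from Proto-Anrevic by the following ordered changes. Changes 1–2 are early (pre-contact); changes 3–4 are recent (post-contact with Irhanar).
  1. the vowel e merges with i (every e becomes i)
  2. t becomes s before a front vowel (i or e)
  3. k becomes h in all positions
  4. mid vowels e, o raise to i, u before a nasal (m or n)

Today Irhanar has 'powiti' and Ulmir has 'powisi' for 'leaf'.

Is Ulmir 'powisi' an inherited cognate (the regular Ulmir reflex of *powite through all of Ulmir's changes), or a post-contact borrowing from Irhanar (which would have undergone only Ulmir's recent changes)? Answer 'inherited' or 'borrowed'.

inherited

If inherited, *powite would pass through all of Ulmir's changes:
Ulmir: *powite
  powite → powiti   [vowel merger]
  powiti → powisi   [palatalisation]
  powisi (rule 3 does not apply)
  powisi (rule 4 does not apply)
  giving Ulmir powisi.
If borrowed from Irhanar 'powiti' after the early changes, it would undergo only the recent ones:
  rule 3 (unconditioned shift): no change (powiti)
  rule 4 (pre-nasal raising): no change (powiti)
  ⇒ as a loan: powiti
Ulmir 'powisi' matches the inherited outcome exactly, so it is an inherited cognate, not a loan.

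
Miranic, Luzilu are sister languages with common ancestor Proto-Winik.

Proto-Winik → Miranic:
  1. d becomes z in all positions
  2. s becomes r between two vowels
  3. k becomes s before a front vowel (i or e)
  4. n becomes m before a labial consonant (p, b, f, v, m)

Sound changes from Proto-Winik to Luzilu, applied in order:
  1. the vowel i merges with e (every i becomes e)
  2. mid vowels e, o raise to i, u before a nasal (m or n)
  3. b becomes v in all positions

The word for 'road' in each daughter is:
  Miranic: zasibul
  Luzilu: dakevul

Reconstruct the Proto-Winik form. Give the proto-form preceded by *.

*dakibul

Position 5: Miranic has b, Luzilu has v. Miranic preserves b here (none of its changes turn any other segment into b), so the proto-segment is *b.
Position 3: Miranic has s, Luzilu has k. Luzilu preserves k here (none of its changes turn any other segment into k), so the proto-segment is *k.
Position 1: Miranic has z, Luzilu has d. Luzilu preserves d here (none of its changes turn any other segment into d), so the proto-segment is *d.
Verify the candidate proto-form against each daughter:
Miranic: *dakibul
  dakibul → zakibul   [unconditioned shift]
  zakibul (rule 2 does not apply)
  zakibul → zasibul   [palatalisation]
  zasibul (rule 4 does not apply)
  giving Miranic zasibul.
Luzilu: *dakibul
  dakibul → dakebul   [vowel merger]
  dakebul (rule 2 does not apply)
  dakebul → dakevul   [unconditioned shift]
  giving Luzilu dakevul.
*dakibul is the unique common source.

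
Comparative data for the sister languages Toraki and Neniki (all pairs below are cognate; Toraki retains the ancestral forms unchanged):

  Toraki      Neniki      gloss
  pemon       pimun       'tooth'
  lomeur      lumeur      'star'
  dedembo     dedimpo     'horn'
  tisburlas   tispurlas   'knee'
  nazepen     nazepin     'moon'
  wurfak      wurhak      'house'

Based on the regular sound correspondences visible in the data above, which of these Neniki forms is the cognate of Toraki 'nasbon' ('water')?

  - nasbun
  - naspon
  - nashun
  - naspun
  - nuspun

naspun

dedembo ~ dedimpo — Toraki b corresponds to Neniki p after a consonant, before a back vowel.
pemon ~ pimun — Toraki o corresponds to Neniki u after a consonant, before a nasal.
Applying these to Toraki 'nasbon':
  nasbon → naspon   (b→p after a consonant, before a back vowel)
  naspon → naspun   (o→u after a consonant, before a nasal)
So the Neniki cognate is 'naspun'.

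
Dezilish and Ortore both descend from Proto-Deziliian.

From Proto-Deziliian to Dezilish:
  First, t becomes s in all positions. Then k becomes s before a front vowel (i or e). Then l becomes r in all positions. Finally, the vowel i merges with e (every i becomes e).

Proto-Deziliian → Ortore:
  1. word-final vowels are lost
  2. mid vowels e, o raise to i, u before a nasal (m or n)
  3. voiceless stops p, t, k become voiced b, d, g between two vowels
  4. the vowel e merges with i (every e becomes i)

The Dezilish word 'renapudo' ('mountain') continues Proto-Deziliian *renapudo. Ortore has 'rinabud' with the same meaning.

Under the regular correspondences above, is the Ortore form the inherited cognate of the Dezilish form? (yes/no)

Derive the expected Ortore reflex of *renapudo:
Ortore: *renapudo
  renapudo → renapud   [apocope]
  renapud → rinapud   [pre-nasal raising]
  rinapud → rinabud   [intervocalic voicing]
  rinabud (rule 4 does not apply)
  giving Ortore rinabud.
Ortore 'rinabud' matches the regular reflex exactly, so the pair is cognate.

yes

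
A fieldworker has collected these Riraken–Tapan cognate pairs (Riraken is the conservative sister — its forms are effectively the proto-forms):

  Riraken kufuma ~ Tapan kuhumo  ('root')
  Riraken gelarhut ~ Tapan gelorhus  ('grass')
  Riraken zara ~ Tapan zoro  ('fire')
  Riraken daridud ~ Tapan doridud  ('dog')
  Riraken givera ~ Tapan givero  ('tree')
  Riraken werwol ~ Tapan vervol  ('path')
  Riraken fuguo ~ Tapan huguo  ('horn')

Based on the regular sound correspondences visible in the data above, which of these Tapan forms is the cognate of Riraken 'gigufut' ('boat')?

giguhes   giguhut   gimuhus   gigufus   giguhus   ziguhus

kufuma ~ kuhumo — Riraken f corresponds to Tapan h between vowels (before a back vowel).
gelarhut ~ gelorhus — Riraken t corresponds to Tapan s word-finally.
Applying these to Riraken 'gigufut':
  gigufut → giguhut   (f→h between vowels (before a back vowel))
  giguhut → giguhus   (t→s word-finally)
So the Tapan cognate is 'giguhus'.

giguhus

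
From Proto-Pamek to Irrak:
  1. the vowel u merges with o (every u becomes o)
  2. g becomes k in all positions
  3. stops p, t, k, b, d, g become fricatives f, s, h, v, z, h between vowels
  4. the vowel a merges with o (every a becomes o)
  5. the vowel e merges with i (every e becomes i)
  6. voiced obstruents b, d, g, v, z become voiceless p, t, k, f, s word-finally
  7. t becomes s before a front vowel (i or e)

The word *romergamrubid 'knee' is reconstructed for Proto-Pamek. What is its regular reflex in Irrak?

Irrak: start from *romergamrubid.
  rule 1 (vowel merger): romergamrubid → romergamrobid
  rule 2 (unconditioned shift): romergamrobid → romerkamrobid
  rule 3 (intervocalic lenition): romerkamrobid → romerkamrovid
  rule 4 (vowel merger): romerkamrovid → romerkomrovid
  rule 5 (vowel merger): romerkomrovid → romirkomrovid
  rule 6 (final devoicing): romirkomrovid → romirkomrovit
  rule 7: no change — romirkomrovit
  ⇒ Irrak romirkomrovit

romirkomrovit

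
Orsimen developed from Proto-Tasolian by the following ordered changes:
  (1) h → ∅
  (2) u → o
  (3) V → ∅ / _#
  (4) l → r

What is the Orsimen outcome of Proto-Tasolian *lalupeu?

Orsimen: *lalupeu > lalopeo > lalope > rarope  (by vowel merger, apocope, unconditioned shift)

rarope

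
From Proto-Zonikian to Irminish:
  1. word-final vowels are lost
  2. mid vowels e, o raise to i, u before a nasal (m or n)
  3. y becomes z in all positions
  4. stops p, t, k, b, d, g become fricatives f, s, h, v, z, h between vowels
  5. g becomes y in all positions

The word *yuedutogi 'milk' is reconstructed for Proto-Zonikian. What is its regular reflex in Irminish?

zuezusoy

Irminish: *yuedutogi > yuedutog > zuedutog > zuezusog > zuezusoy  (by apocope, unconditioned shift, intervocalic lenition, unconditioned shift)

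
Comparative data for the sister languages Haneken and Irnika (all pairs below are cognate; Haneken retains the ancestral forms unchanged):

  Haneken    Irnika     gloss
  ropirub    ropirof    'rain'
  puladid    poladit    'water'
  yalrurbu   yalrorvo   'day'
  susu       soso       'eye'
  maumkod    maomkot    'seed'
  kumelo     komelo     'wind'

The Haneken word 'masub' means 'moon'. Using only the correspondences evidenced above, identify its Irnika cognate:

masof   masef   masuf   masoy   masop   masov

ropirub ~ ropirof — Haneken u corresponds to Irnika o after a consonant, before a labial obstruent.
ropirub ~ ropirof — Haneken b corresponds to Irnika f word-finally.
Applying these to Haneken 'masub':
  masub → masob   (u→o after a consonant, before a labial obstruent)
  masob → masof   (b→f word-finally)
So the Irnika cognate is 'masof'.

masof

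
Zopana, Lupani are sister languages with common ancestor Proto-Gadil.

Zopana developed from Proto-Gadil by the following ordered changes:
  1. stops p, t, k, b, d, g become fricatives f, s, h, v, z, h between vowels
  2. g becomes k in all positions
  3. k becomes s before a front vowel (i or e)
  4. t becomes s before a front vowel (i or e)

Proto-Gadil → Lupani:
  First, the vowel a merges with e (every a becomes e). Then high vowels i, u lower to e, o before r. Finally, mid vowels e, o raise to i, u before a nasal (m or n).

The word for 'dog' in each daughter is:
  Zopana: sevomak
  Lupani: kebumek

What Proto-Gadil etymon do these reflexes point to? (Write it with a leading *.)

*kebomak

Position 6: Zopana has a, Lupani has e. Zopana preserves a here (none of its changes turn any other segment into a), so the proto-segment is *a.
Position 1: Zopana has s, Lupani has k. Lupani preserves k here (none of its changes turn any other segment into k), so the proto-segment is *k.
Position 4: Zopana has o, Lupani has u. Zopana preserves o here (none of its changes turn any other segment into o), so the proto-segment is *o.
This points to *kebomak. Verify forward in each daughter:
Zopana: *kebomak > kevomak > sevomak  (by intervocalic lenition, palatalisation)
Lupani: *kebomak > kebomek > kebumek  (by vowel merger, pre-nasal raising)
Only *kebomak yields all of Zopana sevomak, Lupani kebumek.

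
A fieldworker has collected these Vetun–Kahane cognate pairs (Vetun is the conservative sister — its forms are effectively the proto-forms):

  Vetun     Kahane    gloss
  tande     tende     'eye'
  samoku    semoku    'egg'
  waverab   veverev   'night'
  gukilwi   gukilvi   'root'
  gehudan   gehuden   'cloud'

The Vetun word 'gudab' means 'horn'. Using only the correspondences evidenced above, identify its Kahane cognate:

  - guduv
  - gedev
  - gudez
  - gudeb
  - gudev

waverab ~ veverev — Vetun a corresponds to Kahane e after a consonant, before a labial obstruent.
waverab ~ veverev — Vetun b corresponds to Kahane v word-finally.
Applying these to Vetun 'gudab':
  gudab → gudeb   (a→e after a consonant, before a labial obstruent)
  gudeb → gudev   (b→v word-finally)
So the Kahane cognate is 'gudev'.

gudev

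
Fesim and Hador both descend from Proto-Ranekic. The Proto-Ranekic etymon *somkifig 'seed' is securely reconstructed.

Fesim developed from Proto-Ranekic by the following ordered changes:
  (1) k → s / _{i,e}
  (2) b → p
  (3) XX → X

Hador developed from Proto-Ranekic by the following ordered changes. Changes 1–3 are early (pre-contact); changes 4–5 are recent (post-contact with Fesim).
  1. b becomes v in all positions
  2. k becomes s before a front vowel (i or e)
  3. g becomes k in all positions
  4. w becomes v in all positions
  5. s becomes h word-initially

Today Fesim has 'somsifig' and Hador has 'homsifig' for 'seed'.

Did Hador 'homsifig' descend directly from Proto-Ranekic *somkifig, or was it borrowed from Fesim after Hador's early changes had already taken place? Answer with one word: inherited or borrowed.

borrowed

If inherited, *somkifig would pass through all of Hador's changes:
Hador: *somkifig > somsifig > somsifik > homsifik  (by palatalisation, unconditioned shift, debuccalisation)
If borrowed from Fesim 'somsifig' after the early changes, it would undergo only the recent ones:
  rule 4 (unconditioned shift): no change (somsifig)
  rule 5 (debuccalisation): somsifig → homsifig
  ⇒ as a loan: homsifig
Hador 'homsifig' matches the loan outcome 'homsifig', not the inherited 'homsifik' — it skipped the early Hador changes, so it was borrowed from Fesim.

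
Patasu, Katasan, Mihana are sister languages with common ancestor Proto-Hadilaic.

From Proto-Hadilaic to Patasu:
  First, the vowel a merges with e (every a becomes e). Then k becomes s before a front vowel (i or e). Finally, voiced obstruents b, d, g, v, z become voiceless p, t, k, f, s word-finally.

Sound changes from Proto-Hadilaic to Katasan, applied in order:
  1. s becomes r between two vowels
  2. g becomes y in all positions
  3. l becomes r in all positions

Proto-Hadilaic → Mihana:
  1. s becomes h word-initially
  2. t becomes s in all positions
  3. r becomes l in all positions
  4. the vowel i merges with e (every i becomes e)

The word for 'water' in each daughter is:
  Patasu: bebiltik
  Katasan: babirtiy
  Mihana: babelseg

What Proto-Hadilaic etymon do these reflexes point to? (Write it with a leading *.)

Position 5: Patasu has l, Katasan has r, Mihana has l. Patasu preserves l here (none of its changes turn any other segment into l), so the proto-segment is *l.
Position 2: Patasu has e, Katasan has a, Mihana has a. Katasan preserves a here (none of its changes turn any other segment into a), so the proto-segment is *a.
Continuing position by position gives *babiltig; check it forward:
Patasu: *babiltig
  babiltig → bebiltig   [vowel merger]
  bebiltig (rule 2 does not apply)
  bebiltig → bebiltik   [final devoicing]
  giving Patasu bebiltik.
Katasan: start from *babiltig.
  rule 1: no change — babiltig
  rule 2 (unconditioned shift): babiltig → babiltiy
  rule 3 (unconditioned shift): babiltiy → babirtiy
  ⇒ Katasan babirtiy
Mihana: *babiltig
  babiltig (rule 1 does not apply)
  babiltig → babilsig   [unconditioned shift]
  babilsig (rule 3 does not apply)
  babilsig → babelseg   [vowel merger]
  giving Mihana babelseg.
*babiltig is the unique common source.

*babiltig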